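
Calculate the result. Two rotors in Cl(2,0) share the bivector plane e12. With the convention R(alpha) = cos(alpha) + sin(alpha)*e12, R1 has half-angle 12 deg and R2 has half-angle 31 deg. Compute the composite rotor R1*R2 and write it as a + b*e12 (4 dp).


Same-plane rotors commute and their half-angles add:
R1*R2 = cos(a1 + a2) + sin(a1 + a2)*e12.
a1 + a2 = 12 + 31 = 43 deg
cos(43 deg) = 0.7314
sin(43 deg) = 0.6820
R1*R2 = 0.7314 + 0.6820*e12


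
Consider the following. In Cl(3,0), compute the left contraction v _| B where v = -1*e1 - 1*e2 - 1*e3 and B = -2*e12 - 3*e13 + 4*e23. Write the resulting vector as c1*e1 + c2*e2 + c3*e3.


Left contraction v _| B = <vB>_1 (grade-1 part of the geometric product vB).
Using e1_|e12 = e2, e2_|e12 = -e1, e1_|e13 = e3, e3_|e13 = -e1, e2_|e23 = e3, e3_|e23 = -e2:
e1 coeff: -v2*b12 - v3*b13 = -(-1)*(-2) - (-1)*(-3) = -5
e2 coeff: v1*b12 - v3*b23 = (-1)*(-2) - (-1)*(4) = 6
e3 coeff: v1*b13 + v2*b23 = (-1)*(-3) + (-1)*(4) = -1
v _| B = -5*e1 + 6*e2 - 1*e3


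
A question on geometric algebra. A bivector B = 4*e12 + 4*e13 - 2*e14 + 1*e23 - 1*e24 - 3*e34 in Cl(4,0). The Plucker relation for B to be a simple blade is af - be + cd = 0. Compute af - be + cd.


Plucker relation: af - be + cd
a*f = 4*(-3) = -12
b*e = 4*(-1) = -4
c*d = (-2)*1 = -2
af - be + cd = -12 - (-4) + (-2)
= -10


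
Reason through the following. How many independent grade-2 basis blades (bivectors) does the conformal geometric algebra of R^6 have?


The conformal model of R^6 uses Cl(7,1) with m = 6 + 2 = 8 generators.
Number of grade-2 blades = C(m, 2) = C(8, 2)
= 8*7/2 = 28


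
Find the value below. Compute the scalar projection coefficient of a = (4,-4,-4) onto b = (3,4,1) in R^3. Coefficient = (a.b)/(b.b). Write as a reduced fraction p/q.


Projection coefficient = (a . b) / (b . b)
a . b = 4*3 + (-4)*4 + (-4)*1
= 12 + (-16) + (-4) = -8
b . b = 3^2 + 4^2 + 1^2
= 9 + 16 + 1 = 26
Coefficient = -8/26
In lowest terms: -4/13


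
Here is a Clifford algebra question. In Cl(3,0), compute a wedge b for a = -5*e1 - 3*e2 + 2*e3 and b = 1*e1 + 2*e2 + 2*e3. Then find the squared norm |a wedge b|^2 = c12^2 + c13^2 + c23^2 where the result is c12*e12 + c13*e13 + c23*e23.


a wedge b = (a1*b2 - a2*b1)*e12 + (a1*b3 - a3*b1)*e13 + (a2*b3 - a3*b2)*e23
e12 coeff: (-5)*2 - (-3)*1 = -10 - (-3) = -7
e13 coeff: (-5)*2 - 2*1 = -10 - 2 = -12
e23 coeff: (-3)*2 - 2*2 = -6 - 4 = -10
|a wedge b|^2 = (-7)^2 + (-12)^2 + (-10)^2
= 49 + 144 + 100
= 293


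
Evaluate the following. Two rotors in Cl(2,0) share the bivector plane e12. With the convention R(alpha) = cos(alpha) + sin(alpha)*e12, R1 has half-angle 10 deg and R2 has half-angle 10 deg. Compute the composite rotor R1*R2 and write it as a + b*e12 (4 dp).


Same-plane rotors commute and their half-angles add:
R1*R2 = cos(a1 + a2) + sin(a1 + a2)*e12.
a1 + a2 = 10 + 10 = 20 deg
cos(20 deg) = 0.9397
sin(20 deg) = 0.3420
R1*R2 = 0.9397 + 0.3420*e12


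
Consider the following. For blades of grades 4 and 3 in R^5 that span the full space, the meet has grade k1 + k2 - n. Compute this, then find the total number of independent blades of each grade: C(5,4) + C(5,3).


Meet grade = grade(A) + grade(B) - n
= 4 + 3 - 5 = 2
C(5,4) = 5
C(5,3) = 10
dim_A + dim_B = 5 + 10 = 15


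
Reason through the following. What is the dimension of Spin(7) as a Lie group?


Spin(n) double-covers SO(n); both have Lie algebra so(n) of dimension n(n-1)/2.
n = 7
n(n-1) = 7 * 6 = 42
dim Spin(7) = 42/2 = 21


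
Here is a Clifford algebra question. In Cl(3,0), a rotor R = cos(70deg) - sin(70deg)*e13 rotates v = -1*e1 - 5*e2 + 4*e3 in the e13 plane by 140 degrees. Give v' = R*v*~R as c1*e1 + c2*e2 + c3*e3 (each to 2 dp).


Rotor R = cos(70deg) - sin(70deg)*e13
Rotation angle theta = 2 * 70 = 140 degrees in the e13 plane (e1 -> e3).
The component perpendicular to the plane (e2) is invariant: v'_2 = v2 = -5.00
cos(140deg) = -0.7660, sin(140deg) = 0.6428
v'_1 = v1*cos(theta) - v3*sin(theta) = -1*(-0.7660) - 4*0.6428 = -1.81
v'_3 = v1*sin(theta) + v3*cos(theta) = -1*0.6428 + 4*(-0.7660) = -3.71
v' = -1.81*e1 - 5.00*e2 - 3.71*e3


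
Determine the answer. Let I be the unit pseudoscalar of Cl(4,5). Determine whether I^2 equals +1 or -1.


The pseudoscalar I = e1...e_n (product of all n generators) of Cl(p,q) satisfies I^2 = (-1)^(q + n(n-1)/2).
p = 4, q = 5, n = p + q = 9
n(n-1)/2 = 9 * 8 / 2 = 36
Exponent = q + n(n-1)/2 = 5 + 36 = 41
I^2 = (-1)^41 = -1


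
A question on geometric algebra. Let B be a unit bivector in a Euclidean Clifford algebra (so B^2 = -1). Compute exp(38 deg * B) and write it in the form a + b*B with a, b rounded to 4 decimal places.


For a unit bivector B with B^2 = -1, the exponential series gives
e^(theta*B) = cos(theta) + sin(theta)*B (the GA analogue of Euler's formula).
theta = 38 degrees = 0.663225 rad
cos(38 deg) = 0.7880
sin(38 deg) = 0.6157
exp(theta*B) = 0.7880 + 0.6157*B


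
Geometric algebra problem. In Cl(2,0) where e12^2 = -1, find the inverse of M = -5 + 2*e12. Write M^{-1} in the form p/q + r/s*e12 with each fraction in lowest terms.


M = -5 + 2*e12, where e12^2 = -1.
Since M commutes with its reverse ~M = a - b*e12, M * ~M = a^2 - b^2*e12^2 = a^2 + b^2.
So M^{-1} = ~M / (a^2 + b^2) = (a - b*e12)/(a^2 + b^2).
a^2 + b^2 = 25 + 4 = 29
Scalar part = -5/29 = -5/29
Bivector coeff = -2/29 = -2/29
M^{-1} = -5/29 - 2/29*e12


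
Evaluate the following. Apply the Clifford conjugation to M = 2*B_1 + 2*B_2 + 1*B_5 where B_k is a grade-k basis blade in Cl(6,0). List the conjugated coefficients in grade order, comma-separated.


Clifford conjugate sign for grade k: (-1)^(k(k+1)/2)
Grade 1: (-1)^(1*2/2) = (-1)^1 = -1, coeff 2 -> -2
Grade 2: (-1)^(2*3/2) = (-1)^3 = -1, coeff 2 -> -2
Grade 5: (-1)^(5*6/2) = (-1)^15 = -1, coeff 1 -> -1
Conjugated coefficients: -2, -2, -1


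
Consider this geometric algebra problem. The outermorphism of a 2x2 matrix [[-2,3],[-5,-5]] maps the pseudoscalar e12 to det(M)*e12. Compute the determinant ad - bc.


The outermorphism of a linear map f sends e1^e2 to f(e1)^f(e2).
f(e1) = -2*e1 - 5*e2
f(e2) = 3*e1 - 5*e2
f(e1) ^ f(e2) = (-2*e1 - 5*e2) ^ (3*e1 - 5*e2)
= (-2)*(-5)*e12 + (-5)*3*e21
= (10 - (-15))*e12
= 25*e12
Coefficient = 25


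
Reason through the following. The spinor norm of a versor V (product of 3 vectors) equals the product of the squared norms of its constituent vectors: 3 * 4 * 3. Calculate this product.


Spinor norm N(V) = |v1|^2 * |v2|^2 * ... * |v3|^2
= 3 * 4 * 3
Running product: 3, 12, 36
N(V) = 36


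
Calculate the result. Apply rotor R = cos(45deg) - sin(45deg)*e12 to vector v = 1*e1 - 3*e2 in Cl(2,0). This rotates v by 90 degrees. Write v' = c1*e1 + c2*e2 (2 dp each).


Rotor R = cos(45deg) - sin(45deg)*e12
Rotation angle theta = 2 * 45 = 90 degrees
v' = R*v*~R rotates v by theta.
cos(90deg) = 0.0000, sin(90deg) = 1.0000
v'_1 = 1*cos(90deg) - (-3)*sin(90deg)
= 1*0.0000 - (-3)*1.0000
= 3.00
v'_2 = 1*sin(90deg) + (-3)*cos(90deg)
= 1*1.0000 + (-3)*0.0000
= 1.00
v' = 3.00*e1 + 1.00*e2


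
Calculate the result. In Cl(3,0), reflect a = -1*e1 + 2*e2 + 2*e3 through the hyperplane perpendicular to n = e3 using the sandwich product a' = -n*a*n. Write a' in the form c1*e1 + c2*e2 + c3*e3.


Reflection formula: a' = -n*a*n, with n = e3 (unit vector, n^2 = 1).
For reflection through hyperplane perp to e3:
The component along e3 flips sign, others stay.
a = (-1, 2, 2)
a' = (-1, 2, -2)
a' = -1*e1 + 2*e2 - 2*e3


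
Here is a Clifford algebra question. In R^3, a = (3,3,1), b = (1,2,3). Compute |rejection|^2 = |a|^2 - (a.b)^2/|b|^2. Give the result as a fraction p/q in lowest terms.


|a|^2 = 3^2 + 3^2 + 1^2 = 19
|b|^2 = 1^2 + 2^2 + 3^2 = 14
a . b = 3*1 + 3*2 + 1*3 = 12
(a.b)^2 = 12^2 = 144
|rej|^2 = 19 - 144/14
= (266 - 144)/14
= 122/14
In lowest terms: 61/7


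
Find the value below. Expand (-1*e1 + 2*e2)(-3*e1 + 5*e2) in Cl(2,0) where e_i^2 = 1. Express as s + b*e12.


Expand: (-1*e1 + 2*e2)(-3*e1 + 5*e2)
= (-1)*(-3)*e1e1 + (-1)*5*e1e2 + 2*(-3)*e2e1 + 2*5*e2e2
Using e1^2 = e2^2 = 1, e2e1 = -e1e2:
Scalar part s = (-1)*(-3) + 2*5 = 3 + 10 = 13
Bivector part b = (-1)*5 - 2*(-3) = -5 - (-6) = 1
uv = 13 + 1*e12


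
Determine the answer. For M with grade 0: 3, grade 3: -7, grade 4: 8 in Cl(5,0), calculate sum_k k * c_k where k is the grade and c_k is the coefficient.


Grade-weighted sum = sum of grade_k * coefficient_k
0*3 = 0
3*(-7) = -21
4*8 = 32
Total = 0 + (-21) + 32 = 11


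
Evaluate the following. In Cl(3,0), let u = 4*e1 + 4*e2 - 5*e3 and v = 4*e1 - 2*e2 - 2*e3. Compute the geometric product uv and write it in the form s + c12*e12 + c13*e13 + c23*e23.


In Cl(3,0): e_i^2 = 1, e_ie_j = -e_je_i for i != j.
Scalar part = u . v = 4*4 + 4*(-2) + (-5)*(-2)
= 16 + (-8) + 10 = 18
e12 coeff = 4*(-2) - 4*4 = -8 - 16 = -24
e13 coeff = 4*(-2) - (-5)*4 = -8 - (-20) = 12
e23 coeff = 4*(-2) - (-5)*(-2) = -8 - 10 = -18
uv = 18 - 24*e12 + 12*e13 - 18*e23


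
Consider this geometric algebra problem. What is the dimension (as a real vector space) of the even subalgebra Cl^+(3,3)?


Even subalgebra dimension = 2^(n-1)
n = 3 + 3 = 6
2^(6 - 1) = 2^5 = 32
Verification: sum of C(6,k) for even k = 1 + 15 + 15 + 1 = 32
Result = 32


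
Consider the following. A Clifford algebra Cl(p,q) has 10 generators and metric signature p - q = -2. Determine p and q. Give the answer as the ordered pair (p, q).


We need p + q = 10 and p - q = -2.
Adding: 2p = 10 + (-2) = 8, so p = 4.
Then q = 10 - 4 = 6.
(p, q) = (4, 6)


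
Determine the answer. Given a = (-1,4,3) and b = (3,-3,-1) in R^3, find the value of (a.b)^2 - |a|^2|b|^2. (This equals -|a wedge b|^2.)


a . b = (-1)*3 + 4*(-3) + 3*(-1)
= -3 + (-12) + (-3) = -18
|a|^2 = (-1)^2 + 4^2 + 3^2 = 26
|b|^2 = 3^2 + (-3)^2 + (-1)^2 = 19
(a.b)^2 = (-18)^2 = 324
|a|^2 * |b|^2 = 26 * 19 = 494
Result = 324 - 494 = -170


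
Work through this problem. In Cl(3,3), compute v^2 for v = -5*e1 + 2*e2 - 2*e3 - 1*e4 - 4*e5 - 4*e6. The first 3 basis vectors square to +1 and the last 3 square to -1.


v^2 = sum of c_i^2 * e_i^2
Positive signature terms (e_i^2 = +1): (-5)^2 + 2^2 + (-2)^2 = 33
Negative signature terms (e_j^2 = -1): (-1)^2 + (-4)^2 + (-4)^2 = 33
v^2 = 33 - 33 = 0


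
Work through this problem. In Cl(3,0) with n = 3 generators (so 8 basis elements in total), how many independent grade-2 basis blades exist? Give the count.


Number of grade-k basis blades in Cl(p,q) with n = p + q is C(n, k).
n = 3 + 0 = 3
C(3, 2) = 3! / (2! * 1!)
= 6 / (2 * 1)
= 3


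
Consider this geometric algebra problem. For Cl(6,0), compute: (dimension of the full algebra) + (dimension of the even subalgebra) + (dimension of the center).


n = 6 + 0 = 6
Total dim = 2^6 = 64
Even subalgebra dim = 2^5 = 32
n is even, so center dim = 1
Sum = 64 + 32 + 1 = 97


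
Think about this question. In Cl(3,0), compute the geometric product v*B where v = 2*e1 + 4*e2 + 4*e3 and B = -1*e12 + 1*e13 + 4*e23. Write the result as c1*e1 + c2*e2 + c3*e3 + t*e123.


vB has grade-1 (vector) and grade-3 (trivector) parts: vB = (v _| B) + (v ^ B).
Vector part <vB>_1:
  e1: -v2*b12 - v3*b13 = -(4)*(-1) - (4)*(1) = 0
  e2: v1*b12 - v3*b23 = (2)*(-1) - (4)*(4) = -18
  e3: v1*b13 + v2*b23 = (2)*(1) + (4)*(4) = 18
Trivector part <vB>_3:
  e123: v1*b23 - v2*b13 + v3*b12 = (2)*(4) - (4)*(1) + (4)*(-1) = 0
vB = 0*e1 - 18*e2 + 18*e3 + 0*e123


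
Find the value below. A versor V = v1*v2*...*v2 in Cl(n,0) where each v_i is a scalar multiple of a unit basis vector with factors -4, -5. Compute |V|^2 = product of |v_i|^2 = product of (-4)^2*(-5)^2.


Each vector v_i has |v_i|^2 = s_i^2
Squared scales: (-4)^2 = 16, (-5)^2 = 25
|V|^2 = 16 * 25
= 400


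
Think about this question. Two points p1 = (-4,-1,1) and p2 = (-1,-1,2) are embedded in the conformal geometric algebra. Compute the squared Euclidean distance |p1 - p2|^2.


p1 - p2 = (-3, 0, -1)
|p1 - p2|^2 = (-3)^2 + 0^2 + (-1)^2
= 9 + 0 + 1
= 10


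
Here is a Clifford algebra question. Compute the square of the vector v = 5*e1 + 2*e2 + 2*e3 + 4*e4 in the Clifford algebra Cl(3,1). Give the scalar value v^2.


v^2 = sum of c_i^2 * e_i^2
Positive signature terms (e_i^2 = +1): 5^2 + 2^2 + 2^2 = 33
Negative signature terms (e_j^2 = -1): 4^2 = 16
v^2 = 33 - 16 = 17


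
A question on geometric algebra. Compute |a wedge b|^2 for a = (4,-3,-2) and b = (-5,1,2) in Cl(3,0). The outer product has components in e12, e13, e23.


a wedge b = (a1*b2 - a2*b1)*e12 + (a1*b3 - a3*b1)*e13 + (a2*b3 - a3*b2)*e23
e12 coeff: 4*1 - (-3)*(-5) = 4 - 15 = -11
e13 coeff: 4*2 - (-2)*(-5) = 8 - 10 = -2
e23 coeff: (-3)*2 - (-2)*1 = -6 - (-2) = -4
|a wedge b|^2 = (-11)^2 + (-2)^2 + (-4)^2
= 121 + 4 + 16
= 141


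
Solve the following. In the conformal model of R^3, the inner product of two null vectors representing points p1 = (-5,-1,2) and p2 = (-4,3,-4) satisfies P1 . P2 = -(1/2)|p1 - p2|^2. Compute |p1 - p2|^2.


p1 - p2 = (-1, -4, 6)
|p1 - p2|^2 = (-1)^2 + (-4)^2 + 6^2
= 1 + 16 + 36
= 53


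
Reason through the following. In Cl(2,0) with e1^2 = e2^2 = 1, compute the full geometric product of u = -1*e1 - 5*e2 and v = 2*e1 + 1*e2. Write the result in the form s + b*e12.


Expand: (-1*e1 - 5*e2)(2*e1 + 1*e2)
= (-1)*2*e1e1 + (-1)*1*e1e2 + (-5)*2*e2e1 + (-5)*1*e2e2
Using e1^2 = e2^2 = 1, e2e1 = -e1e2:
Scalar part s = (-1)*2 + (-5)*1 = -2 + (-5) = -7
Bivector part b = (-1)*1 - (-5)*2 = -1 - (-10) = 9
uv = -7 + 9*e12


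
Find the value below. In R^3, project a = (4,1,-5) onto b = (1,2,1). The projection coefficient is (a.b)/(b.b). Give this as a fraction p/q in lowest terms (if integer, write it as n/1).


Projection coefficient = (a . b) / (b . b)
a . b = 4*1 + 1*2 + (-5)*1
= 4 + 2 + (-5) = 1
b . b = 1^2 + 2^2 + 1^2
= 1 + 4 + 1 = 6
Coefficient = 1/6
In lowest terms: 1/6


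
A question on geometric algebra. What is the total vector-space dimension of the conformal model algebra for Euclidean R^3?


The conformal model of R^3 uses Cl(4,1): the 3 Euclidean generators plus two extra orthogonal generators e+ (e+^2 = +1) and e- (e-^2 = -1), from which the null vectors e0, einf are built.
Number of generators m = 3 + 2 = 5.
dim Cl(p,q) = 2^m = 2^5 = 32


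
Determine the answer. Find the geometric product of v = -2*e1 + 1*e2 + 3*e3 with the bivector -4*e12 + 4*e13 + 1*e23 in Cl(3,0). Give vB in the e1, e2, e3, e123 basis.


vB has grade-1 (vector) and grade-3 (trivector) parts: vB = (v _| B) + (v ^ B).
Vector part <vB>_1:
  e1: -v2*b12 - v3*b13 = -(1)*(-4) - (3)*(4) = -8
  e2: v1*b12 - v3*b23 = (-2)*(-4) - (3)*(1) = 5
  e3: v1*b13 + v2*b23 = (-2)*(4) + (1)*(1) = -7
Trivector part <vB>_3:
  e123: v1*b23 - v2*b13 + v3*b12 = (-2)*(1) - (1)*(4) + (3)*(-4) = -18
vB = -8*e1 + 5*e2 - 7*e3 - 18*e123


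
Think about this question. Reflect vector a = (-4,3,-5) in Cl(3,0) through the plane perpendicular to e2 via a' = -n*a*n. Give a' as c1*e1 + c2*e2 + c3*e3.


Reflection formula: a' = -n*a*n, with n = e2 (unit vector, n^2 = 1).
For reflection through hyperplane perp to e2:
The component along e2 flips sign, others stay.
a = (-4, 3, -5)
a' = (-4, -3, -5)
a' = -4*e1 - 3*e2 - 5*e3


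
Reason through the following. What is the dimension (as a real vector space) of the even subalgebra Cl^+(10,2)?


Even subalgebra dimension = 2^(n-1)
n = 10 + 2 = 12
2^(12 - 1) = 2^11 = 2048
Verification: sum of C(12,k) for even k = 1 + 66 + 495 + 924 + 495 + 66 + 1 = 2048
Result = 2048


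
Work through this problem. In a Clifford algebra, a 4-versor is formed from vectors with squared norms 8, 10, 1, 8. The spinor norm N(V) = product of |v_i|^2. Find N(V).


Spinor norm N(V) = |v1|^2 * |v2|^2 * ... * |v4|^2
= 8 * 10 * 1 * 8
Running product: 8, 80, 80, 640
N(V) = 640


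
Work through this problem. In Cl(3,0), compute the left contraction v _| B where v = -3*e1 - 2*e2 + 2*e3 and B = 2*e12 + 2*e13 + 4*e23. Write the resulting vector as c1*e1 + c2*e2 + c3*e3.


Left contraction v _| B = <vB>_1 (grade-1 part of the geometric product vB).
Using e1_|e12 = e2, e2_|e12 = -e1, e1_|e13 = e3, e3_|e13 = -e1, e2_|e23 = e3, e3_|e23 = -e2:
e1 coeff: -v2*b12 - v3*b13 = -(-2)*(2) - (2)*(2) = 0
e2 coeff: v1*b12 - v3*b23 = (-3)*(2) - (2)*(4) = -14
e3 coeff: v1*b13 + v2*b23 = (-3)*(2) + (-2)*(4) = -14
v _| B = 0*e1 - 14*e2 - 14*e3


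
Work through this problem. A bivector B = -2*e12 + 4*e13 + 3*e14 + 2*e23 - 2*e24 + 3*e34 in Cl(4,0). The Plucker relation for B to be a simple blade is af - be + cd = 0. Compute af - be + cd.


Plucker relation: af - be + cd
a*f = (-2)*3 = -6
b*e = 4*(-2) = -8
c*d = 3*2 = 6
af - be + cd = -6 - (-8) + 6
= 8


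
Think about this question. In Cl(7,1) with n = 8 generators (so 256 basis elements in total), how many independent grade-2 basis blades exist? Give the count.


Number of grade-k basis blades in Cl(p,q) with n = p + q is C(n, k).
n = 7 + 1 = 8
C(8, 2) = 8! / (2! * 6!)
= 40320 / (2 * 720)
= 28


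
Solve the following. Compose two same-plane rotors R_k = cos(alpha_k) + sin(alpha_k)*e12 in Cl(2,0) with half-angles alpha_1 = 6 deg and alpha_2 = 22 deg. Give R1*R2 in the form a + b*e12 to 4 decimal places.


Same-plane rotors commute and their half-angles add:
R1*R2 = cos(a1 + a2) + sin(a1 + a2)*e12.
a1 + a2 = 6 + 22 = 28 deg
cos(28 deg) = 0.8829
sin(28 deg) = 0.4695
R1*R2 = 0.8829 + 0.4695*e12


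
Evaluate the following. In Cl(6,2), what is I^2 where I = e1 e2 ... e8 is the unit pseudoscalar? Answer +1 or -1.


The pseudoscalar I = e1...e_n (product of all n generators) of Cl(p,q) satisfies I^2 = (-1)^(q + n(n-1)/2).
p = 6, q = 2, n = p + q = 8
n(n-1)/2 = 8 * 7 / 2 = 28
Exponent = q + n(n-1)/2 = 2 + 28 = 30
I^2 = (-1)^30 = +1


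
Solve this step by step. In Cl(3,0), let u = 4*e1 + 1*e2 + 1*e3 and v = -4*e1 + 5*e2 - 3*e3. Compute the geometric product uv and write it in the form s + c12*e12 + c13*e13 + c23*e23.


In Cl(3,0): e_i^2 = 1, e_ie_j = -e_je_i for i != j.
Scalar part = u . v = 4*(-4) + 1*5 + 1*(-3)
= -16 + 5 + (-3) = -14
e12 coeff = 4*5 - 1*(-4) = 20 - (-4) = 24
e13 coeff = 4*(-3) - 1*(-4) = -12 - (-4) = -8
e23 coeff = 1*(-3) - 1*5 = -3 - 5 = -8
uv = -14 + 24*e12 - 8*e13 - 8*e23


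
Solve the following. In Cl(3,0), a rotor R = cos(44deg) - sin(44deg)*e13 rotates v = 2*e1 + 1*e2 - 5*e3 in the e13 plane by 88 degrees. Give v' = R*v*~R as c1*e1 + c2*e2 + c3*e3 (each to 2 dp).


Rotor R = cos(44deg) - sin(44deg)*e13
Rotation angle theta = 2 * 44 = 88 degrees in the e13 plane (e1 -> e3).
The component perpendicular to the plane (e2) is invariant: v'_2 = v2 = 1.00
cos(88deg) = 0.0349, sin(88deg) = 0.9994
v'_1 = v1*cos(theta) - v3*sin(theta) = 2*0.0349 - (-5)*0.9994 = 5.07
v'_3 = v1*sin(theta) + v3*cos(theta) = 2*0.9994 + (-5)*0.0349 = 1.82
v' = 5.07*e1 + 1.00*e2 + 1.82*e3


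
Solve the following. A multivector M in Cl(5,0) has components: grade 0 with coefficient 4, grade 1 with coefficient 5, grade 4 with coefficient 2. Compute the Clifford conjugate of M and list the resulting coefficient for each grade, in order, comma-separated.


Clifford conjugate sign for grade k: (-1)^(k(k+1)/2)
Grade 0: (-1)^(0*1/2) = (-1)^0 = 1, coeff 4 -> 4
Grade 1: (-1)^(1*2/2) = (-1)^1 = -1, coeff 5 -> -5
Grade 4: (-1)^(4*5/2) = (-1)^10 = 1, coeff 2 -> 2
Conjugated coefficients: 4, -5, 2


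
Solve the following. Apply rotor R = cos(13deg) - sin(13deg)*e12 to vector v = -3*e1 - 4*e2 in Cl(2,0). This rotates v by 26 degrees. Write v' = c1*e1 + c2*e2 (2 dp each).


Rotor R = cos(13deg) - sin(13deg)*e12
Rotation angle theta = 2 * 13 = 26 degrees
v' = R*v*~R rotates v by theta.
cos(26deg) = 0.8988, sin(26deg) = 0.4384
v'_1 = -3*cos(26deg) - (-4)*sin(26deg)
= -3*0.8988 - (-4)*0.4384
= -0.94
v'_2 = -3*sin(26deg) + (-4)*cos(26deg)
= -3*0.4384 + (-4)*0.8988
= -4.91
v' = -0.94*e1 - 4.91*e2


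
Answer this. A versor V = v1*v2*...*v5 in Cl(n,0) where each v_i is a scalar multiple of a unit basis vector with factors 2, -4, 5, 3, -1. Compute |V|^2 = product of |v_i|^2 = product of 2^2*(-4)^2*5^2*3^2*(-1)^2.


Each vector v_i has |v_i|^2 = s_i^2
Squared scales: 2^2 = 4, (-4)^2 = 16, 5^2 = 25, 3^2 = 9, (-1)^2 = 1
|V|^2 = 4 * 16 * 25 * 9 * 1
= 14400


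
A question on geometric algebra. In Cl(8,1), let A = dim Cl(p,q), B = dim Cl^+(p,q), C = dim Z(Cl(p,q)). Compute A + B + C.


n = 8 + 1 = 9
Total dim = 2^9 = 512
Even subalgebra dim = 2^8 = 256
n is odd, so center dim = 2
Sum = 512 + 256 + 2 = 770


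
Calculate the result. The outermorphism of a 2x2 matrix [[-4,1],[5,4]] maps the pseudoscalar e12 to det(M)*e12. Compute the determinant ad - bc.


The outermorphism of a linear map f sends e1^e2 to f(e1)^f(e2).
f(e1) = -4*e1 + 5*e2
f(e2) = 1*e1 + 4*e2
f(e1) ^ f(e2) = (-4*e1 + 5*e2) ^ (1*e1 + 4*e2)
= (-4)*4*e12 + 5*1*e21
= (-16 - 5)*e12
= -21*e12
Coefficient = -21


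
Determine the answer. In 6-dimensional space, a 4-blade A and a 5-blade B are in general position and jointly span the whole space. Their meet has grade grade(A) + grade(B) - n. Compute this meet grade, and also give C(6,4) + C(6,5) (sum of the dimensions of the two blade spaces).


Meet grade = grade(A) + grade(B) - n
= 4 + 5 - 6 = 3
C(6,4) = 15
C(6,5) = 6
dim_A + dim_B = 15 + 6 = 21


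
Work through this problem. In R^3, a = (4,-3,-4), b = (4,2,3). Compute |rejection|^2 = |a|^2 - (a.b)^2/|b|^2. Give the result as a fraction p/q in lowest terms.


|a|^2 = 4^2 + (-3)^2 + (-4)^2 = 41
|b|^2 = 4^2 + 2^2 + 3^2 = 29
a . b = 4*4 + (-3)*2 + (-4)*3 = -2
(a.b)^2 = (-2)^2 = 4
|rej|^2 = 41 - 4/29
= (1189 - 4)/29
= 1185/29
In lowest terms: 1185/29


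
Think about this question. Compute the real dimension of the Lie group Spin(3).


Spin(n) double-covers SO(n); both have Lie algebra so(n) of dimension n(n-1)/2.
n = 3
n(n-1) = 3 * 2 = 6
dim Spin(3) = 6/2 = 3


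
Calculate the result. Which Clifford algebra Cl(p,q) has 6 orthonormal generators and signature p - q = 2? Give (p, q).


We need p + q = 6 and p - q = 2.
Adding: 2p = 6 + 2 = 8, so p = 4.
Then q = 6 - 4 = 2.
(p, q) = (4, 2)


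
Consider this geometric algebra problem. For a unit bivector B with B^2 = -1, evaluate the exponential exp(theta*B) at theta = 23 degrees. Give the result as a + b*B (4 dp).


For a unit bivector B with B^2 = -1, the exponential series gives
e^(theta*B) = cos(theta) + sin(theta)*B (the GA analogue of Euler's formula).
theta = 23 degrees = 0.401426 rad
cos(23 deg) = 0.9205
sin(23 deg) = 0.3907
exp(theta*B) = 0.9205 + 0.3907*B


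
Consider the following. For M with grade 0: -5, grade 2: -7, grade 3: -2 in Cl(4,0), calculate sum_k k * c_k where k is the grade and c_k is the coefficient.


Grade-weighted sum = sum of grade_k * coefficient_k
0*(-5) = 0
2*(-7) = -14
3*(-2) = -6
Total = 0 + (-14) + (-6) = -20


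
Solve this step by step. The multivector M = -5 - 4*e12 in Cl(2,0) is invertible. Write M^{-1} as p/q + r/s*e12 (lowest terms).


M = -5 - 4*e12, where e12^2 = -1.
Since M commutes with its reverse ~M = a - b*e12, M * ~M = a^2 - b^2*e12^2 = a^2 + b^2.
So M^{-1} = ~M / (a^2 + b^2) = (a - b*e12)/(a^2 + b^2).
a^2 + b^2 = 25 + 16 = 41
Scalar part = -5/41 = -5/41
Bivector coeff = 4/41 = 4/41
M^{-1} = -5/41 + 4/41*e12


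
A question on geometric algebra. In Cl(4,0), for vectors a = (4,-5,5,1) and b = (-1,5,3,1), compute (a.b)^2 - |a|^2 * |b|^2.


a . b = 4*(-1) + (-5)*5 + 5*3 + 1*1
= -4 + (-25) + 15 + 1 = -13
|a|^2 = 4^2 + (-5)^2 + 5^2 + 1^2 = 67
|b|^2 = (-1)^2 + 5^2 + 3^2 + 1^2 = 36
(a.b)^2 = (-13)^2 = 169
|a|^2 * |b|^2 = 67 * 36 = 2412
Result = 169 - 2412 = -2243


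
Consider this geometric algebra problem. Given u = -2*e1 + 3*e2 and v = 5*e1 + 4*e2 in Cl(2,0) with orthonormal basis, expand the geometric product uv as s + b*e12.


Expand: (-2*e1 + 3*e2)(5*e1 + 4*e2)
= (-2)*5*e1e1 + (-2)*4*e1e2 + 3*5*e2e1 + 3*4*e2e2
Using e1^2 = e2^2 = 1, e2e1 = -e1e2:
Scalar part s = (-2)*5 + 3*4 = -10 + 12 = 2
Bivector part b = (-2)*4 - 3*5 = -8 - 15 = -23
uv = 2 - 23*e12


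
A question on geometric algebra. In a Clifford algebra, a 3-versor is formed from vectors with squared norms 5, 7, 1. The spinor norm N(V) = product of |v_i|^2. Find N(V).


Spinor norm N(V) = |v1|^2 * |v2|^2 * ... * |v3|^2
= 5 * 7 * 1
Running product: 5, 35, 35
N(V) = 35


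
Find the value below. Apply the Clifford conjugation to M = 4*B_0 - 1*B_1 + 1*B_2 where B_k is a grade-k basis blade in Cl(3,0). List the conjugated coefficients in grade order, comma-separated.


Clifford conjugate sign for grade k: (-1)^(k(k+1)/2)
Grade 0: (-1)^(0*1/2) = (-1)^0 = 1, coeff 4 -> 4
Grade 1: (-1)^(1*2/2) = (-1)^1 = -1, coeff -1 -> 1
Grade 2: (-1)^(2*3/2) = (-1)^3 = -1, coeff 1 -> -1
Conjugated coefficients: 4, 1, -1


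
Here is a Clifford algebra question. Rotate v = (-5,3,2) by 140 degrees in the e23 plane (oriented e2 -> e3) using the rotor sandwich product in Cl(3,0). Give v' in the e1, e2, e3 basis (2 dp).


Rotor R = cos(70deg) - sin(70deg)*e23
Rotation angle theta = 2 * 70 = 140 degrees in the e23 plane (e2 -> e3).
The component perpendicular to the plane (e1) is invariant: v'_1 = v1 = -5.00
cos(140deg) = -0.7660, sin(140deg) = 0.6428
v'_2 = v2*cos(theta) - v3*sin(theta) = 3*(-0.7660) - 2*0.6428 = -3.58
v'_3 = v2*sin(theta) + v3*cos(theta) = 3*0.6428 + 2*(-0.7660) = 0.40
v' = -5.00*e1 - 3.58*e2 + 0.40*e3


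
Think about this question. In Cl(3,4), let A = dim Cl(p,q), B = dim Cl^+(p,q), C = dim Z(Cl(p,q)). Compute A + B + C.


n = 3 + 4 = 7
Total dim = 2^7 = 128
Even subalgebra dim = 2^6 = 64
n is odd, so center dim = 2
Sum = 128 + 64 + 2 = 194


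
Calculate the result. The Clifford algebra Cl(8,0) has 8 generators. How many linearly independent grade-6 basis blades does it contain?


Number of grade-k basis blades in Cl(p,q) with n = p + q is C(n, k).
n = 8 + 0 = 8
C(8, 6) = 8! / (6! * 2!)
= 40320 / (720 * 2)
= 28


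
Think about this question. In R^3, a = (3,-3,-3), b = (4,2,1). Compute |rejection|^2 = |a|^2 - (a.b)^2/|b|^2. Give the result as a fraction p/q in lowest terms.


|a|^2 = 3^2 + (-3)^2 + (-3)^2 = 27
|b|^2 = 4^2 + 2^2 + 1^2 = 21
a . b = 3*4 + (-3)*2 + (-3)*1 = 3
(a.b)^2 = 3^2 = 9
|rej|^2 = 27 - 9/21
= (567 - 9)/21
= 558/21
In lowest terms: 186/7


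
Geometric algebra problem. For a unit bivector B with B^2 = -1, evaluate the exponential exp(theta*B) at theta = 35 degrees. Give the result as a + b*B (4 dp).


For a unit bivector B with B^2 = -1, the exponential series gives
e^(theta*B) = cos(theta) + sin(theta)*B (the GA analogue of Euler's formula).
theta = 35 degrees = 0.610865 rad
cos(35 deg) = 0.8192
sin(35 deg) = 0.5736
exp(theta*B) = 0.8192 + 0.5736*B


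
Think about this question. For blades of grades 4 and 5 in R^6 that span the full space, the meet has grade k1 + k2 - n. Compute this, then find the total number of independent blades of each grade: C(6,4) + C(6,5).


Meet grade = grade(A) + grade(B) - n
= 4 + 5 - 6 = 3
C(6,4) = 15
C(6,5) = 6
dim_A + dim_B = 15 + 6 = 21


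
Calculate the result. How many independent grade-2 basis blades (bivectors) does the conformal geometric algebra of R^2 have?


The conformal model of R^2 uses Cl(3,1) with m = 2 + 2 = 4 generators.
Number of grade-2 blades = C(m, 2) = C(4, 2)
= 4*3/2 = 6


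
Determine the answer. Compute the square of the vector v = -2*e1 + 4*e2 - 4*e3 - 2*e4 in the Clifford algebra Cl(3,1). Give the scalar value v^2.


v^2 = sum of c_i^2 * e_i^2
Positive signature terms (e_i^2 = +1): (-2)^2 + 4^2 + (-4)^2 = 36
Negative signature terms (e_j^2 = -1): (-2)^2 = 4
v^2 = 36 - 4 = 32


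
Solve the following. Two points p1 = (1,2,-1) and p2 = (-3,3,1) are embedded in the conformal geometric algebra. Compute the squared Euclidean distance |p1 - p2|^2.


p1 - p2 = (4, -1, -2)
|p1 - p2|^2 = 4^2 + (-1)^2 + (-2)^2
= 16 + 1 + 4
= 21


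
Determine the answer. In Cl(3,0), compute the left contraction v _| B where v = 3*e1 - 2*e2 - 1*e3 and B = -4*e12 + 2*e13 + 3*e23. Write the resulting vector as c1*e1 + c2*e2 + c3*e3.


Left contraction v _| B = <vB>_1 (grade-1 part of the geometric product vB).
Using e1_|e12 = e2, e2_|e12 = -e1, e1_|e13 = e3, e3_|e13 = -e1, e2_|e23 = e3, e3_|e23 = -e2:
e1 coeff: -v2*b12 - v3*b13 = -(-2)*(-4) - (-1)*(2) = -6
e2 coeff: v1*b12 - v3*b23 = (3)*(-4) - (-1)*(3) = -9
e3 coeff: v1*b13 + v2*b23 = (3)*(2) + (-2)*(3) = 0
v _| B = -6*e1 - 9*e2 + 0*e3


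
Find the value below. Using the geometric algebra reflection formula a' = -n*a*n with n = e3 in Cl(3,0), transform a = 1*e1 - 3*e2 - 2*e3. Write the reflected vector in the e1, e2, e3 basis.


Reflection formula: a' = -n*a*n, with n = e3 (unit vector, n^2 = 1).
For reflection through hyperplane perp to e3:
The component along e3 flips sign, others stay.
a = (1, -3, -2)
a' = (1, -3, 2)
a' = 1*e1 - 3*e2 + 2*e3


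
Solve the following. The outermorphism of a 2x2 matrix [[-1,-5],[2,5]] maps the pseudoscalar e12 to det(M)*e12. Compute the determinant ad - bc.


The outermorphism of a linear map f sends e1^e2 to f(e1)^f(e2).
f(e1) = -1*e1 + 2*e2
f(e2) = -5*e1 + 5*e2
f(e1) ^ f(e2) = (-1*e1 + 2*e2) ^ (-5*e1 + 5*e2)
= (-1)*5*e12 + 2*(-5)*e21
= (-5 - (-10))*e12
= 5*e12
Coefficient = 5


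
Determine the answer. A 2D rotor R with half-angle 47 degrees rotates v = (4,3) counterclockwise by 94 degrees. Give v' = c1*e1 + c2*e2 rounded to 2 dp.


Rotor R = cos(47deg) - sin(47deg)*e12
Rotation angle theta = 2 * 47 = 94 degrees
v' = R*v*~R rotates v by theta.
cos(94deg) = -0.0698, sin(94deg) = 0.9976
v'_1 = 4*cos(94deg) - 3*sin(94deg)
= 4*(-0.0698) - 3*0.9976
= -3.27
v'_2 = 4*sin(94deg) + 3*cos(94deg)
= 4*0.9976 + 3*(-0.0698)
= 3.78
v' = -3.27*e1 + 3.78*e2


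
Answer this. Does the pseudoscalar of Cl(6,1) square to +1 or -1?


The pseudoscalar I = e1...e_n (product of all n generators) of Cl(p,q) satisfies I^2 = (-1)^(q + n(n-1)/2).
p = 6, q = 1, n = p + q = 7
n(n-1)/2 = 7 * 6 / 2 = 21
Exponent = q + n(n-1)/2 = 1 + 21 = 22
I^2 = (-1)^22 = +1


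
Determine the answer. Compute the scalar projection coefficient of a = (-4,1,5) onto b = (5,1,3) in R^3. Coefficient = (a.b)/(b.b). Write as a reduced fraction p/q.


Projection coefficient = (a . b) / (b . b)
a . b = (-4)*5 + 1*1 + 5*3
= -20 + 1 + 15 = -4
b . b = 5^2 + 1^2 + 3^2
= 25 + 1 + 9 = 35
Coefficient = -4/35
In lowest terms: -4/35


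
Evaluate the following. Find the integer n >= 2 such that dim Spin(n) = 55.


dim Spin(n) = dim so(n) = n(n-1)/2.
Solve n(n-1)/2 = 55, i.e. n^2 - n - 110 = 0.
Discriminant = 1 + 8*55 = 441
n = (1 + sqrt(441))/2 = (1 + 21)/2 = 11


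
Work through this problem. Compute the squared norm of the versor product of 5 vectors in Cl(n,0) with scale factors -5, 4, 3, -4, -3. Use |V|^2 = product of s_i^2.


Each vector v_i has |v_i|^2 = s_i^2
Squared scales: (-5)^2 = 25, 4^2 = 16, 3^2 = 9, (-4)^2 = 16, (-3)^2 = 9
|V|^2 = 25 * 16 * 9 * 16 * 9
= 518400


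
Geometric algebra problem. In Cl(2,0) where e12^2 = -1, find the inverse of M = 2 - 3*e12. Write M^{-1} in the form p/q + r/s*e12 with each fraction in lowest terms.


M = 2 - 3*e12, where e12^2 = -1.
Since M commutes with its reverse ~M = a - b*e12, M * ~M = a^2 - b^2*e12^2 = a^2 + b^2.
So M^{-1} = ~M / (a^2 + b^2) = (a - b*e12)/(a^2 + b^2).
a^2 + b^2 = 4 + 9 = 13
Scalar part = 2/13 = 2/13
Bivector coeff = 3/13 = 3/13
M^{-1} = 2/13 + 3/13*e12


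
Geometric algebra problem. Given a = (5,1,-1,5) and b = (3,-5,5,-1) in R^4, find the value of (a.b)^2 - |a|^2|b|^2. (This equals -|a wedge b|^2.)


a . b = 5*3 + 1*(-5) + (-1)*5 + 5*(-1)
= 15 + (-5) + (-5) + (-5) = 0
|a|^2 = 5^2 + 1^2 + (-1)^2 + 5^2 = 52
|b|^2 = 3^2 + (-5)^2 + 5^2 + (-1)^2 = 60
(a.b)^2 = 0^2 = 0
|a|^2 * |b|^2 = 52 * 60 = 3120
Result = 0 - 3120 = -3120


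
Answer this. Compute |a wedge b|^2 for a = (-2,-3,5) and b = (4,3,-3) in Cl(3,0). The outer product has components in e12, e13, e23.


a wedge b = (a1*b2 - a2*b1)*e12 + (a1*b3 - a3*b1)*e13 + (a2*b3 - a3*b2)*e23
e12 coeff: (-2)*3 - (-3)*4 = -6 - (-12) = 6
e13 coeff: (-2)*(-3) - 5*4 = 6 - 20 = -14
e23 coeff: (-3)*(-3) - 5*3 = 9 - 15 = -6
|a wedge b|^2 = 6^2 + (-14)^2 + (-6)^2
= 36 + 196 + 36
= 268


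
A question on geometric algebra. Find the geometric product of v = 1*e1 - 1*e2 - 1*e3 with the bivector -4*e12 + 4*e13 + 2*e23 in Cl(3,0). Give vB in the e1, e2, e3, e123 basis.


vB has grade-1 (vector) and grade-3 (trivector) parts: vB = (v _| B) + (v ^ B).
Vector part <vB>_1:
  e1: -v2*b12 - v3*b13 = -(-1)*(-4) - (-1)*(4) = 0
  e2: v1*b12 - v3*b23 = (1)*(-4) - (-1)*(2) = -2
  e3: v1*b13 + v2*b23 = (1)*(4) + (-1)*(2) = 2
Trivector part <vB>_3:
  e123: v1*b23 - v2*b13 + v3*b12 = (1)*(2) - (-1)*(4) + (-1)*(-4) = 10
vB = 0*e1 - 2*e2 + 2*e3 + 10*e123


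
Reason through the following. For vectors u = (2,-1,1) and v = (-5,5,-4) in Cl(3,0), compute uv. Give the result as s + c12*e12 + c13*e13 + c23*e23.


In Cl(3,0): e_i^2 = 1, e_ie_j = -e_je_i for i != j.
Scalar part = u . v = 2*(-5) + (-1)*5 + 1*(-4)
= -10 + (-5) + (-4) = -19
e12 coeff = 2*5 - (-1)*(-5) = 10 - 5 = 5
e13 coeff = 2*(-4) - 1*(-5) = -8 - (-5) = -3
e23 coeff = (-1)*(-4) - 1*5 = 4 - 5 = -1
uv = -19 + 5*e12 - 3*e13 - 1*e23


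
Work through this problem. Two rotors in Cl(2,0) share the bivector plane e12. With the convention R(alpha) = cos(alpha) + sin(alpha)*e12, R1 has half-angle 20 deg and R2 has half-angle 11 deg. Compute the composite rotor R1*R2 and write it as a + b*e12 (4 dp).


Same-plane rotors commute and their half-angles add:
R1*R2 = cos(a1 + a2) + sin(a1 + a2)*e12.
a1 + a2 = 20 + 11 = 31 deg
cos(31 deg) = 0.8572
sin(31 deg) = 0.5150
R1*R2 = 0.8572 + 0.5150*e12


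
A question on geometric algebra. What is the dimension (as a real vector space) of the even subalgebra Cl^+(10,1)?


Even subalgebra dimension = 2^(n-1)
n = 10 + 1 = 11
2^(11 - 1) = 2^10 = 1024
Verification: sum of C(11,k) for even k = 1 + 55 + 330 + 462 + 165 + 11 = 1024
Result = 1024


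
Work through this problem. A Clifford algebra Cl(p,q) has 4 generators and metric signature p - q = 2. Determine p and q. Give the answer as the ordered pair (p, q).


We need p + q = 4 and p - q = 2.
Adding: 2p = 4 + 2 = 6, so p = 3.
Then q = 4 - 3 = 1.
(p, q) = (3, 1)


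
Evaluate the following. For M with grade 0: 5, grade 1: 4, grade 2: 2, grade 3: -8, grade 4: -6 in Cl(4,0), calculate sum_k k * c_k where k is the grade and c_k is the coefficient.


Grade-weighted sum = sum of grade_k * coefficient_k
0*5 = 0
1*4 = 4
2*2 = 4
3*(-8) = -24
4*(-6) = -24
Total = 0 + 4 + 4 + (-24) + (-24) = -40


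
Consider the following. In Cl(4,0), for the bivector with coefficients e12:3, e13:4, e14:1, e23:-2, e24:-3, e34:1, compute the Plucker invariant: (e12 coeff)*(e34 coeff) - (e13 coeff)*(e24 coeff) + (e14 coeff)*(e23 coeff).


Plucker relation: af - be + cd
a*f = 3*1 = 3
b*e = 4*(-3) = -12
c*d = 1*(-2) = -2
af - be + cd = 3 - (-12) + (-2)
= 13


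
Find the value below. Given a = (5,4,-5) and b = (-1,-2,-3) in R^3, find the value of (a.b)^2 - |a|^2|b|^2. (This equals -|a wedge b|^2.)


a . b = 5*(-1) + 4*(-2) + (-5)*(-3)
= -5 + (-8) + 15 = 2
|a|^2 = 5^2 + 4^2 + (-5)^2 = 66
|b|^2 = (-1)^2 + (-2)^2 + (-3)^2 = 14
(a.b)^2 = 2^2 = 4
|a|^2 * |b|^2 = 66 * 14 = 924
Result = 4 - 924 = -920


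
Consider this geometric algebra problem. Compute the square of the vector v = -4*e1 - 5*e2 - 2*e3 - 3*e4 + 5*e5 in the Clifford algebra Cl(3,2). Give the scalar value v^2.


v^2 = sum of c_i^2 * e_i^2
Positive signature terms (e_i^2 = +1): (-4)^2 + (-5)^2 + (-2)^2 = 45
Negative signature terms (e_j^2 = -1): (-3)^2 + 5^2 = 34
v^2 = 45 - 34 = 11


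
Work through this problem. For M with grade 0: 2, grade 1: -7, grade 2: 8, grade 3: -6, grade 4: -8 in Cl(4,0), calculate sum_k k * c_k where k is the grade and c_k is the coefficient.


Grade-weighted sum = sum of grade_k * coefficient_k
0*2 = 0
1*(-7) = -7
2*8 = 16
3*(-6) = -18
4*(-8) = -32
Total = 0 + (-7) + 16 + (-18) + (-32) = -41


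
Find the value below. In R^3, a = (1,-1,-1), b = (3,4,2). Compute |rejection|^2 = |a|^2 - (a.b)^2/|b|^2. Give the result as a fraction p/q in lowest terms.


|a|^2 = 1^2 + (-1)^2 + (-1)^2 = 3
|b|^2 = 3^2 + 4^2 + 2^2 = 29
a . b = 1*3 + (-1)*4 + (-1)*2 = -3
(a.b)^2 = (-3)^2 = 9
|rej|^2 = 3 - 9/29
= (87 - 9)/29
= 78/29
In lowest terms: 78/29


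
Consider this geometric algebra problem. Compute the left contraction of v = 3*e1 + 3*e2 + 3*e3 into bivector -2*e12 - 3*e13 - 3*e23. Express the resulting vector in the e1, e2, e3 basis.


Left contraction v _| B = <vB>_1 (grade-1 part of the geometric product vB).
Using e1_|e12 = e2, e2_|e12 = -e1, e1_|e13 = e3, e3_|e13 = -e1, e2_|e23 = e3, e3_|e23 = -e2:
e1 coeff: -v2*b12 - v3*b13 = -(3)*(-2) - (3)*(-3) = 15
e2 coeff: v1*b12 - v3*b23 = (3)*(-2) - (3)*(-3) = 3
e3 coeff: v1*b13 + v2*b23 = (3)*(-3) + (3)*(-3) = -18
v _| B = 15*e1 + 3*e2 - 18*e3


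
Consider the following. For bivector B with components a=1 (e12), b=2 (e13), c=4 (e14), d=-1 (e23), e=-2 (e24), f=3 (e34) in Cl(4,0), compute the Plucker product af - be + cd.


Plucker relation: af - be + cd
a*f = 1*3 = 3
b*e = 2*(-2) = -4
c*d = 4*(-1) = -4
af - be + cd = 3 - (-4) + (-4)
= 3


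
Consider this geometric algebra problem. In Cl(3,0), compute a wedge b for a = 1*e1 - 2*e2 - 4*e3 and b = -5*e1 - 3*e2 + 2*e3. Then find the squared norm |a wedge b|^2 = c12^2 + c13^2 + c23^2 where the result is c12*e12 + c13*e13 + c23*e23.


a wedge b = (a1*b2 - a2*b1)*e12 + (a1*b3 - a3*b1)*e13 + (a2*b3 - a3*b2)*e23
e12 coeff: 1*(-3) - (-2)*(-5) = -3 - 10 = -13
e13 coeff: 1*2 - (-4)*(-5) = 2 - 20 = -18
e23 coeff: (-2)*2 - (-4)*(-3) = -4 - 12 = -16
|a wedge b|^2 = (-13)^2 + (-18)^2 + (-16)^2
= 169 + 324 + 256
= 749


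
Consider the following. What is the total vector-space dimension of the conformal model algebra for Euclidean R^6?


The conformal model of R^6 uses Cl(7,1): the 6 Euclidean generators plus two extra orthogonal generators e+ (e+^2 = +1) and e- (e-^2 = -1), from which the null vectors e0, einf are built.
Number of generators m = 6 + 2 = 8.
dim Cl(p,q) = 2^m = 2^8 = 256


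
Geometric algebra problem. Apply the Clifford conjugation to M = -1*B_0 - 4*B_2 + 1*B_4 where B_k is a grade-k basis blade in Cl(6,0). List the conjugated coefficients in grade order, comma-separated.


Clifford conjugate sign for grade k: (-1)^(k(k+1)/2)
Grade 0: (-1)^(0*1/2) = (-1)^0 = 1, coeff -1 -> -1
Grade 2: (-1)^(2*3/2) = (-1)^3 = -1, coeff -4 -> 4
Grade 4: (-1)^(4*5/2) = (-1)^10 = 1, coeff 1 -> 1
Conjugated coefficients: -1, 4, 1


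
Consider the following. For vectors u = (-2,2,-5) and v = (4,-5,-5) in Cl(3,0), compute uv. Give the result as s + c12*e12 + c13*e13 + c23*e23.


In Cl(3,0): e_i^2 = 1, e_ie_j = -e_je_i for i != j.
Scalar part = u . v = (-2)*4 + 2*(-5) + (-5)*(-5)
= -8 + (-10) + 25 = 7
e12 coeff = (-2)*(-5) - 2*4 = 10 - 8 = 2
e13 coeff = (-2)*(-5) - (-5)*4 = 10 - (-20) = 30
e23 coeff = 2*(-5) - (-5)*(-5) = -10 - 25 = -35
uv = 7 + 2*e12 + 30*e13 - 35*e23


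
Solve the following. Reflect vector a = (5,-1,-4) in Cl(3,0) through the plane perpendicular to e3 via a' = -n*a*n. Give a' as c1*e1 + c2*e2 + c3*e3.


Reflection formula: a' = -n*a*n, with n = e3 (unit vector, n^2 = 1).
For reflection through hyperplane perp to e3:
The component along e3 flips sign, others stay.
a = (5, -1, -4)
a' = (5, -1, 4)
a' = 5*e1 - 1*e2 + 4*e3


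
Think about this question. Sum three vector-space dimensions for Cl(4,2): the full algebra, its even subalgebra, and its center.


n = 4 + 2 = 6
Total dim = 2^6 = 64
Even subalgebra dim = 2^5 = 32
n is even, so center dim = 1
Sum = 64 + 32 + 1 = 97


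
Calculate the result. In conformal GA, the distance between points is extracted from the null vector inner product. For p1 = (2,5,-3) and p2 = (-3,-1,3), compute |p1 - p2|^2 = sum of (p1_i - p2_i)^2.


p1 - p2 = (5, 6, -6)
|p1 - p2|^2 = 5^2 + 6^2 + (-6)^2
= 25 + 36 + 36
= 97


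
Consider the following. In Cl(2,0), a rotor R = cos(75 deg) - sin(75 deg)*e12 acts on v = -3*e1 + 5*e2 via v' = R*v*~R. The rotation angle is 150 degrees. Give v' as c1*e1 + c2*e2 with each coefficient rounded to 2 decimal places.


Rotor R = cos(75deg) - sin(75deg)*e12
Rotation angle theta = 2 * 75 = 150 degrees
v' = R*v*~R rotates v by theta.
cos(150deg) = -0.8660, sin(150deg) = 0.5000
v'_1 = -3*cos(150deg) - 5*sin(150deg)
= -3*(-0.8660) - 5*0.5000
= 0.10
v'_2 = -3*sin(150deg) + 5*cos(150deg)
= -3*0.5000 + 5*(-0.8660)
= -5.83
v' = 0.10*e1 - 5.83*e2
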